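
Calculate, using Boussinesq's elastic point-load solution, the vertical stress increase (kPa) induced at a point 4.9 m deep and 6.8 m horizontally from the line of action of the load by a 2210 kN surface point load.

Δσ_z ≈ 3 kPa

Boussinesq vertical stress below a point load on an elastic half-space:
Δσ_z = 3P/(2πz²) · [1 + (r/z)²]^(−5/2)
r/z = 6.8/4.9 = 1.3878; [1+(r/z)²]^(−5/2) = 0.068291.
Δσ_z = 3×2210/(2π×4.9²) × 0.068291 = 43.948 × 0.068291 = 3.001 kPa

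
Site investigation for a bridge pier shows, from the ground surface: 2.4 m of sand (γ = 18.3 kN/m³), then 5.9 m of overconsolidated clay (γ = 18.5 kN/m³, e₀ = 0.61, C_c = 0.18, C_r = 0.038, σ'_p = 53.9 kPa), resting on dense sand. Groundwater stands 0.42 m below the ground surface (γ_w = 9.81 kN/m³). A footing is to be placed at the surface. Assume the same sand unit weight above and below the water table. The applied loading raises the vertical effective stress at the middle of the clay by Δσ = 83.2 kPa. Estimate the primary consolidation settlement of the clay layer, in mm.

Mid-depth of clay below the ground surface: z = 2.4 + 5.9/2 = 5.35 m.
Total vertical stress at mid-clay: σ_v = 18.3×2.4 + 18.5×2.95 = 98.495 kPa.
Pore pressure: u = 9.81×(5.35 − 0.42) = 48.363 kPa.
Initial effective stress: σ'_0 = σ_v − u = 98.495 − 48.363 = 50.132 kPa.
Final effective stress: σ'_f = 50.132 + 83.2 = 133.33 kPa.
σ'_f = 133.33 > σ'_p = 53.9 kPa, so the stress path crosses the preconsolidation pressure — recompression up to σ'_p, then virgin compression beyond:
S_c = H/(1+e₀)·[C_r·log₁₀(σ'_p/σ'_0) + C_c·log₁₀(σ'_f/σ'_p)]
    = 5.9/1.61 × [0.038×log₁₀(53.9/50.132) + 0.18×log₁₀(133.33/53.9)]
    = 3.6646 × [0.001196 + 0.070801] = 0.2638 m

S_c ≈ 264 mm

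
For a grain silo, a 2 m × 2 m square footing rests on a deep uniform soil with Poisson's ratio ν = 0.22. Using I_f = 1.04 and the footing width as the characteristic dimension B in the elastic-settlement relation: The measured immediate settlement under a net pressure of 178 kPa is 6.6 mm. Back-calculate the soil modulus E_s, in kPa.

E_s ≈ 53400 kPa

S_e = q·B·(1−ν²)/E_s · I_f  ⇒  E_s = q·B·(1−ν²)·I_f / S_e.
E_s = 178 × 2 × 0.9516 × 1.04 / 0.0066 = 53380 kPa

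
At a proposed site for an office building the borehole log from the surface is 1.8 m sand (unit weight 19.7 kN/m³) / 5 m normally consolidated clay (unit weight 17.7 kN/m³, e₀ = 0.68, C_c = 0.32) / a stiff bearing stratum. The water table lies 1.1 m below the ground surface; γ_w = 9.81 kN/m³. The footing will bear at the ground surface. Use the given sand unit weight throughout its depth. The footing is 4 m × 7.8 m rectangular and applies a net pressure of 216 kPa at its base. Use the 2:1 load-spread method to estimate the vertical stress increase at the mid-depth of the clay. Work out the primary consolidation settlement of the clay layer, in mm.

S_c ≈ 360 mm

Mid-depth of clay below the ground surface: z = 1.8 + 5/2 = 4.3 m.
Total vertical stress at mid-clay: σ_v = 19.7×1.8 + 17.7×2.5 = 79.71 kPa.
Pore pressure: u = 9.81×(4.3 − 1.1) = 31.392 kPa.
Initial effective stress: σ'_0 = σ_v − u = 79.71 − 31.392 = 48.318 kPa.
Stress increase at mid-clay by the 2:1 spreading method:
Δσ = qBL/((B+z)(L+z)) = 216×4×7.8/((4+4.3)(7.8+4.3)) = 67.103 kPa
Final effective stress: σ'_f = σ'_0 + Δσ = 48.318 + 67.103 = 115.42 kPa.
Normally consolidated clay, so the full stress increment lies on the virgin compression line:
S_c = C_c·H/(1+e₀)·log₁₀(σ'_f/σ'_0) = 0.32×5/(1+0.68)×log₁₀(115.42/48.318)
    = 0.95238 × 0.37817 = 0.3602 m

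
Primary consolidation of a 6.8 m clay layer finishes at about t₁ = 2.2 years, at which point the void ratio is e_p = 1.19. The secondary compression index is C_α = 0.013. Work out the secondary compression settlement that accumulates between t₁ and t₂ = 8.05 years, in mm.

Secondary compression: S_s = C_α·H/(1+e_p)·log₁₀(t₂/t₁)
S_s = 0.013×6.8/(1+1.19)×log₁₀(8.05/2.2)
    = 0.04037 × 0.5634 = 0.02274 m

S_s ≈ 22.7 mm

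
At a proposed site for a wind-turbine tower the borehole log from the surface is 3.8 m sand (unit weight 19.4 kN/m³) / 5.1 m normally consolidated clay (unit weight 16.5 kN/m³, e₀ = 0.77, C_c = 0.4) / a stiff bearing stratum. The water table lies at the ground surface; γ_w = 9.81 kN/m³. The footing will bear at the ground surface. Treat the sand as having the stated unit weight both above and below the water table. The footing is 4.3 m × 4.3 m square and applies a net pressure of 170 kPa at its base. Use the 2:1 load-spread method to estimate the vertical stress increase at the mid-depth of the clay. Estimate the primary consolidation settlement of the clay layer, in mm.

Mid-depth of clay below the ground surface: z = 3.8 + 5.1/2 = 6.35 m.
Total vertical stress at mid-clay: σ_v = 19.4×3.8 + 16.5×2.55 = 115.79 kPa.
Pore pressure: u = 9.81×(6.35 − 0) = 62.294 kPa.
Initial effective stress: σ'_0 = σ_v − u = 115.79 − 62.294 = 53.496 kPa.
Stress increase at mid-clay by the 2:1 spreading method:
Δσ = qBL/((B+z)(L+z)) = 170×4.3×4.3/((4.3+6.35)(4.3+6.35)) = 27.713 kPa
Final effective stress: σ'_f = σ'_0 + Δσ = 53.496 + 27.713 = 81.209 kPa.
Normally consolidated clay, so the full stress increment lies on the virgin compression line:
S_c = C_c·H/(1+e₀)·log₁₀(σ'_f/σ'_0) = 0.4×5.1/(1+0.77)×log₁₀(81.209/53.496)
    = 1.1525 × 0.18128 = 0.2089 m

S_c ≈ 209 mm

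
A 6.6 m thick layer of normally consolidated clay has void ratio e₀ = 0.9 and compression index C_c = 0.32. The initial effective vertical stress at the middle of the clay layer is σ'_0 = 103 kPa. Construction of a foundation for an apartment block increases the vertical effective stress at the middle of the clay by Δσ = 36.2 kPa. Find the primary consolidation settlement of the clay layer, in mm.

S_c ≈ 145 mm

Final effective stress: σ'_f = σ'_0 + Δσ = 103 + 36.2 = 139.2 kPa.
Normally consolidated clay, so the full stress increment lies on the virgin compression line:
S_c = C_c·H/(1+e₀)·log₁₀(σ'_f/σ'_0) = 0.32×6.6/(1+0.9)×log₁₀(139.2/103)
    = 1.1116 × 0.1308 = 0.1454 m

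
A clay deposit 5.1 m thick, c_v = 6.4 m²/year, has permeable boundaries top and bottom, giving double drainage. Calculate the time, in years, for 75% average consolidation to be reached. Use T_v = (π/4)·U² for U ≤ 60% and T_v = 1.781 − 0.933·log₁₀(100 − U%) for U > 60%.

t ≈ 0.484 years

Drainage path length: H_d = H/2 = 2.55 m (double drainage).
U > 60%: T_v = 1.781 − 0.933·log₁₀(100 − 75) = 0.47672.
t = T_v·H_d²/c_v = 0.47672×2.55²/6.4 = 0.4844 years.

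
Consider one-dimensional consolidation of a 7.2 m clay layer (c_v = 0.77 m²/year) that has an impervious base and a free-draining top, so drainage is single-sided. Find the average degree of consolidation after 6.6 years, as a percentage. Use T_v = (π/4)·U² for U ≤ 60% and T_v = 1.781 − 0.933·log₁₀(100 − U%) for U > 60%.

Drainage path length: H_d = H = 7.2 m (single drainage).
T_v = c_v·t/H_d² = 0.77×6.6/7.2² = 0.098032.
T_v = 0.098032 corresponds to the U ≤ 60% branch:
U = √(4T_v/π) = 0.3533

U ≈ 35.3 %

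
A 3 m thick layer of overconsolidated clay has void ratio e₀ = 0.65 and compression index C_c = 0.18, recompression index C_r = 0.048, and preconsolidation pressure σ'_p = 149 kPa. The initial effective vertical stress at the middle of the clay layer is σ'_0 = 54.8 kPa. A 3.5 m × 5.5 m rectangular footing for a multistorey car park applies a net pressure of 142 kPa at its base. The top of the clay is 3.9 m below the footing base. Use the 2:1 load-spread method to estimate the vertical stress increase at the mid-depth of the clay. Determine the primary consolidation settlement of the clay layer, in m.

Mid-depth of clay below the footing base: z = 3.9 + 3/2 = 5.4 m.
Stress increase at mid-clay by the 2:1 spreading method:
Δσ = qBL/((B+z)(L+z)) = 142×3.5×5.5/((3.5+5.4)(5.5+5.4)) = 28.178 kPa
Final effective stress: σ'_f = 54.8 + 28.178 = 82.978 kPa.
σ'_f = 82.978 ≤ σ'_p = 149 kPa, so the clay remains overconsolidated and only the recompression index applies:
S_c = C_r·H/(1+e₀)·log₁₀(σ'_f/σ'_0) = 0.048×3/1.65×log₁₀(82.978/54.8)
    = 0.087274 × 0.18018 = 0.01572 m

S_c ≈ 0.0157 m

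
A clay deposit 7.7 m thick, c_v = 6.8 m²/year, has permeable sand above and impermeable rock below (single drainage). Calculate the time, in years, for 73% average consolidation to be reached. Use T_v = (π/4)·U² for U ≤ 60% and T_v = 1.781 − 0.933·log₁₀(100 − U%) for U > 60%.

t ≈ 3.88 years

Drainage path length: H_d = H = 7.7 m (single drainage).
U > 60%: T_v = 1.781 − 0.933·log₁₀(100 − 73) = 0.44554.
t = T_v·H_d²/c_v = 0.44554×7.7²/6.8 = 3.885 years.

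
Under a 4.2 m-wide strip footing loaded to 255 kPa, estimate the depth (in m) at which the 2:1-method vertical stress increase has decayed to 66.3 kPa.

z ≈ 12 m

2:1 spreading — at depth z the loaded area has grown by z in each plan dimension:
qB/(B+z) = Δσ_z ⇒ z = qB/Δσ_z − B = 255×4.2/66.3 − 4.2 = 11.95 m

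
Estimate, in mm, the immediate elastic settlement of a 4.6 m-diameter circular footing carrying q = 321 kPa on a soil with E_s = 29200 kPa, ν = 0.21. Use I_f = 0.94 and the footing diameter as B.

S_e ≈ 45.4 mm

Immediate (elastic) settlement: S_e = q·B·(1−ν²)/E_s · I_f.
S_e = 321 × 4.6 × (1 − 0.21²) / 29200 × 0.94
    = 321 × 4.6 × 0.9559 / 29200 × 0.94
    = 0.04544 m = 45.44 mm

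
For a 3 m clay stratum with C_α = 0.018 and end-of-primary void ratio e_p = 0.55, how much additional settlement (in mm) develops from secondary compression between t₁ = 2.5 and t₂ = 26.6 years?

S_s ≈ 35.8 mm

Secondary compression: S_s = C_α·H/(1+e_p)·log₁₀(t₂/t₁)
S_s = 0.018×3/(1+0.55)×log₁₀(26.6/2.5)
    = 0.03484 × 1.027 = 0.03578 m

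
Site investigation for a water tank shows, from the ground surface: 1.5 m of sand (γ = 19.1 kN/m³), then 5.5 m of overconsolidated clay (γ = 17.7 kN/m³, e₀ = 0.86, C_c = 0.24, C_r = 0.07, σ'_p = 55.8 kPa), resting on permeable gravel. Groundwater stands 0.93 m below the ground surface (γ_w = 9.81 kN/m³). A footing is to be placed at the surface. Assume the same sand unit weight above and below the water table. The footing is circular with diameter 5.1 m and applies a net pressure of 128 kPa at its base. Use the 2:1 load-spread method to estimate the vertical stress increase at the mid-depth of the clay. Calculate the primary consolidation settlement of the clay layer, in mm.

S_c ≈ 142 mm

Mid-depth of clay below the ground surface: z = 1.5 + 5.5/2 = 4.25 m.
Total vertical stress at mid-clay: σ_v = 19.1×1.5 + 17.7×2.75 = 77.325 kPa.
Pore pressure: u = 9.81×(4.25 − 0.93) = 32.569 kPa.
Initial effective stress: σ'_0 = σ_v − u = 77.325 − 32.569 = 44.756 kPa.
Stress increase at mid-clay by the 2:1 spreading method:
Δσ ≈ qD²/(D+z)² = 128×5.1²/(5.1+4.25)² = 38.083 kPa
Final effective stress: σ'_f = 44.756 + 38.083 = 82.839 kPa.
σ'_f = 82.839 > σ'_p = 55.8 kPa, so the stress path crosses the preconsolidation pressure — recompression up to σ'_p, then virgin compression beyond:
S_c = H/(1+e₀)·[C_r·log₁₀(σ'_p/σ'_0) + C_c·log₁₀(σ'_f/σ'_p)]
    = 5.5/1.86 × [0.07×log₁₀(55.8/44.756) + 0.24×log₁₀(82.839/55.8)]
    = 2.957 × [0.0067048 + 0.041184] = 0.1416 m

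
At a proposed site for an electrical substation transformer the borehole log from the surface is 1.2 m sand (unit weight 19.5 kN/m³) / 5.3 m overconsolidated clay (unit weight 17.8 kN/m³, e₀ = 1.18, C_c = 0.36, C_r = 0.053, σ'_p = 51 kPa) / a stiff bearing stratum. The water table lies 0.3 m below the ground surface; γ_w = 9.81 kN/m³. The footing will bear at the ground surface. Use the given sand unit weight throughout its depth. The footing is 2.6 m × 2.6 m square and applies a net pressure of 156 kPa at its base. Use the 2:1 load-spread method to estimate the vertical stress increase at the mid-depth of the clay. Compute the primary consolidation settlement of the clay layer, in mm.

S_c ≈ 88.5 mm

Mid-depth of clay below the ground surface: z = 1.2 + 5.3/2 = 3.85 m.
Total vertical stress at mid-clay: σ_v = 19.5×1.2 + 17.8×2.65 = 70.57 kPa.
Pore pressure: u = 9.81×(3.85 − 0.3) = 34.825 kPa.
Initial effective stress: σ'_0 = σ_v − u = 70.57 − 34.825 = 35.745 kPa.
Stress increase at mid-clay by the 2:1 spreading method:
Δσ = qBL/((B+z)(L+z)) = 156×2.6×2.6/((2.6+3.85)(2.6+3.85)) = 25.348 kPa
Final effective stress: σ'_f = 35.745 + 25.348 = 61.093 kPa.
σ'_f = 61.093 > σ'_p = 51 kPa, so the stress path crosses the preconsolidation pressure — recompression up to σ'_p, then virgin compression beyond:
S_c = H/(1+e₀)·[C_r·log₁₀(σ'_p/σ'_0) + C_c·log₁₀(σ'_f/σ'_p)]
    = 5.3/2.18 × [0.053×log₁₀(51/35.745) + 0.36×log₁₀(61.093/51)]
    = 2.4312 × [0.0081808 + 0.028232] = 0.08853 m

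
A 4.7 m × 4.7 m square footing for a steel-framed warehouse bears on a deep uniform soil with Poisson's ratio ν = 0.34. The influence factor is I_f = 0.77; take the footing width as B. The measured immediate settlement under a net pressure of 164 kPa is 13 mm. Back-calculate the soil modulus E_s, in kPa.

S_e = q·B·(1−ν²)/E_s · I_f  ⇒  E_s = q·B·(1−ν²)·I_f / S_e.
E_s = 164 × 4.7 × 0.8844 × 0.77 / 0.013 = 40380 kPa

E_s ≈ 40400 kPa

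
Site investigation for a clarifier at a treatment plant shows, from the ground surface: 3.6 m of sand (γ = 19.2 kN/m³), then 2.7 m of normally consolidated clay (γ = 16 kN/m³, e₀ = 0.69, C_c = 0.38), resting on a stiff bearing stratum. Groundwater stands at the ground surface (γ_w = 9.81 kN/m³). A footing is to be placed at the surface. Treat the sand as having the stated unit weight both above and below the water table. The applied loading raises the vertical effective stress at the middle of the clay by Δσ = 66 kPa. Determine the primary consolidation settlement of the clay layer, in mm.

S_c ≈ 248 mm

Mid-depth of clay below the ground surface: z = 3.6 + 2.7/2 = 4.95 m.
Total vertical stress at mid-clay: σ_v = 19.2×3.6 + 16×1.35 = 90.72 kPa.
Pore pressure: u = 9.81×(4.95 − 0) = 48.56 kPa.
Initial effective stress: σ'_0 = σ_v − u = 90.72 − 48.56 = 42.16 kPa.
Final effective stress: σ'_f = σ'_0 + Δσ = 42.16 + 66 = 108.16 kPa.
Normally consolidated clay, so the full stress increment lies on the virgin compression line:
S_c = C_c·H/(1+e₀)·log₁₀(σ'_f/σ'_0) = 0.38×2.7/(1+0.69)×log₁₀(108.16/42.16)
    = 0.6071 × 0.40917 = 0.2484 m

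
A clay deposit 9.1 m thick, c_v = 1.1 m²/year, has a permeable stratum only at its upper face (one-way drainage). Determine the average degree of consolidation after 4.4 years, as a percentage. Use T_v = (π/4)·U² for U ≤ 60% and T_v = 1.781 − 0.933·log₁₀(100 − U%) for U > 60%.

U ≈ 27.3 %

Drainage path length: H_d = H = 9.1 m (single drainage).
T_v = c_v·t/H_d² = 1.1×4.4/9.1² = 0.058447.
T_v = 0.058447 corresponds to the U ≤ 60% branch:
U = √(4T_v/π) = 0.2728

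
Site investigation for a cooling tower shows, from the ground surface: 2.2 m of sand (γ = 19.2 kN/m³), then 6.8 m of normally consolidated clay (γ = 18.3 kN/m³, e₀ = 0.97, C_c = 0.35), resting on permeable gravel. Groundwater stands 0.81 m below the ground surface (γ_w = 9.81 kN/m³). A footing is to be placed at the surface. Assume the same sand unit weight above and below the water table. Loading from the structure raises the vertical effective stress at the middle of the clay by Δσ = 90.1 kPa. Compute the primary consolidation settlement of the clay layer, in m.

S_c ≈ 0.495 m

Mid-depth of clay below the ground surface: z = 2.2 + 6.8/2 = 5.6 m.
Total vertical stress at mid-clay: σ_v = 19.2×2.2 + 18.3×3.4 = 104.46 kPa.
Pore pressure: u = 9.81×(5.6 − 0.81) = 46.99 kPa.
Initial effective stress: σ'_0 = σ_v − u = 104.46 − 46.99 = 57.47 kPa.
Final effective stress: σ'_f = σ'_0 + Δσ = 57.47 + 90.1 = 147.57 kPa.
Normally consolidated clay, so the full stress increment lies on the virgin compression line:
S_c = C_c·H/(1+e₀)·log₁₀(σ'_f/σ'_0) = 0.35×6.8/(1+0.97)×log₁₀(147.57/57.47)
    = 1.2081 × 0.40956 = 0.4948 m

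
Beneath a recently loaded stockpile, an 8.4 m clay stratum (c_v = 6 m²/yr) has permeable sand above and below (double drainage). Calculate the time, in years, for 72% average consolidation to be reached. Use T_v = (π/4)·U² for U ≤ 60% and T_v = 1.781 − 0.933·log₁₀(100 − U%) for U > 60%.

t ≈ 1.27 years

Drainage path length: H_d = H/2 = 4.2 m (double drainage).
U > 60%: T_v = 1.781 − 0.933·log₁₀(100 − 72) = 0.4308.
t = T_v·H_d²/c_v = 0.4308×4.2²/6 = 1.267 years.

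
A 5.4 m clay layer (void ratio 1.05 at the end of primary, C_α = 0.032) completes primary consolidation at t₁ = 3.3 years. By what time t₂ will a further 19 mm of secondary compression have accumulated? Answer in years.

t₂ ≈ 5.55 years

S_s = C_α·H/(1+e_p)·log₁₀(t₂/t₁) ⇒ log₁₀(t₂/t₁) = S_s·(1+e_p)/(C_α·H).
log₁₀(t₂/t₁) = 0.019 × (1+1.05) / (0.032×5.4) = 0.2254
t₂ = t₁ × 10^0.2254 = 3.3 × 1.68 = 5.545 years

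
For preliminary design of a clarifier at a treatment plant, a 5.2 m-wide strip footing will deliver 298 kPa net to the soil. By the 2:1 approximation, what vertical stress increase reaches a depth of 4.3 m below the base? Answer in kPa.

By the 2:1 method the load spreads at 1 horizontal : 2 vertical, so at depth z the loaded area has grown by z in each plan dimension:
Δσ = qB/(B+z) = 298×5.2/(5.2+4.3) = 163.12 kPa

Δσ_z ≈ 163 kPa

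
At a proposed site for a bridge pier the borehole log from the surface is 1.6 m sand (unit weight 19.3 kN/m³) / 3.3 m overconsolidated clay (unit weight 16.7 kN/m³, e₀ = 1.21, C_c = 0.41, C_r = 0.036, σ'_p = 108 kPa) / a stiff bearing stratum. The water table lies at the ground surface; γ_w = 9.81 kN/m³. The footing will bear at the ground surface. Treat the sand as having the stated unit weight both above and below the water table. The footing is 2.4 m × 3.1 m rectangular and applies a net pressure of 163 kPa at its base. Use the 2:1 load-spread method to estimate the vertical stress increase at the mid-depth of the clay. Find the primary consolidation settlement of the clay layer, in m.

S_c ≈ 0.0192 m

Mid-depth of clay below the ground surface: z = 1.6 + 3.3/2 = 3.25 m.
Total vertical stress at mid-clay: σ_v = 19.3×1.6 + 16.7×1.65 = 58.435 kPa.
Pore pressure: u = 9.81×(3.25 − 0) = 31.883 kPa.
Initial effective stress: σ'_0 = σ_v − u = 58.435 − 31.883 = 26.552 kPa.
Stress increase at mid-clay by the 2:1 spreading method:
Δσ = qBL/((B+z)(L+z)) = 163×2.4×3.1/((2.4+3.25)(3.1+3.25)) = 33.802 kPa
Final effective stress: σ'_f = 26.552 + 33.802 = 60.354 kPa.
σ'_f = 60.354 ≤ σ'_p = 108 kPa, so the clay remains overconsolidated and only the recompression index applies:
S_c = C_r·H/(1+e₀)·log₁₀(σ'_f/σ'_0) = 0.036×3.3/2.21×log₁₀(60.354/26.552)
    = 0.053755 × 0.35661 = 0.01917 m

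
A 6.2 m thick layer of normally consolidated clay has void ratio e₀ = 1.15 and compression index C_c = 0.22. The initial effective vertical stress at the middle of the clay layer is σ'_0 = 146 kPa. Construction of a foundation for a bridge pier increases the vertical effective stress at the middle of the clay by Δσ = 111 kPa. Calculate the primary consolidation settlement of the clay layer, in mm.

Final effective stress: σ'_f = σ'_0 + Δσ = 146 + 111 = 257 kPa.
Normally consolidated clay, so the full stress increment lies on the virgin compression line:
S_c = C_c·H/(1+e₀)·log₁₀(σ'_f/σ'_0) = 0.22×6.2/(1+1.15)×log₁₀(257/146)
    = 0.63442 × 0.24558 = 0.1558 m

S_c ≈ 156 mm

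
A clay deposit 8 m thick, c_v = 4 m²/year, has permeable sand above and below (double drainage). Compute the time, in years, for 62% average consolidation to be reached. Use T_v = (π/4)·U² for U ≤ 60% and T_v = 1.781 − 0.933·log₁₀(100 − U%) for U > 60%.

Drainage path length: H_d = H/2 = 4 m (double drainage).
U > 60%: T_v = 1.781 − 0.933·log₁₀(100 − 62) = 0.30706.
t = T_v·H_d²/c_v = 0.30706×4²/4 = 1.228 years.

t ≈ 1.23 years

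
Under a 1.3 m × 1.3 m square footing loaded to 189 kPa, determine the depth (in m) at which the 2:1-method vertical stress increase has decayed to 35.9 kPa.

z ≈ 1.68 m

2:1 spreading — at depth z the loaded area has grown by z in each plan dimension:
qB²/(B+z)² = Δσ_z ⇒ z = B(√(q/Δσ_z) − 1) = 1.3×(√(189/35.9) − 1) = 1.683 m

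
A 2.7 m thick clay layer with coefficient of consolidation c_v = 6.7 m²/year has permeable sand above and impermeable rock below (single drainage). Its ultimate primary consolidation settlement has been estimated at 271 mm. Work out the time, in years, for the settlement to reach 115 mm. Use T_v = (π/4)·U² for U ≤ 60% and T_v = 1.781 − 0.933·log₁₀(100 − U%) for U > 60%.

t ≈ 0.154 years

Drainage path length: H_d = H = 2.7 m (single drainage).
U = S(t)/S_ult = 115/271 = 0.4244.
U ≤ 60%: T_v = (π/4)·U² = (π/4)×0.42435² = 0.14143.
t = T_v·H_d²/c_v = 0.14143×2.7²/6.7 = 0.1539 years.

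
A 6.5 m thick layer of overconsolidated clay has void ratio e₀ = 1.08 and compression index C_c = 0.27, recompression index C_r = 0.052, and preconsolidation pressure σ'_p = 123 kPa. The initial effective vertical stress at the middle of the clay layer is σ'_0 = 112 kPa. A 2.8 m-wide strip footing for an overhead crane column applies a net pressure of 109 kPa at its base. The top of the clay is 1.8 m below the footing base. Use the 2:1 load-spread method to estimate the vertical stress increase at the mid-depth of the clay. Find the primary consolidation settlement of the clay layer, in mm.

Mid-depth of clay below the footing base: z = 1.8 + 6.5/2 = 5.05 m.
Stress increase at mid-clay by the 2:1 spreading method:
Δσ = qB/(B+z) = 109×2.8/(2.8+5.05) = 38.879 kPa
Final effective stress: σ'_f = 112 + 38.879 = 150.88 kPa.
σ'_f = 150.88 > σ'_p = 123 kPa, so the stress path crosses the preconsolidation pressure — recompression up to σ'_p, then virgin compression beyond:
S_c = H/(1+e₀)·[C_r·log₁₀(σ'_p/σ'_0) + C_c·log₁₀(σ'_f/σ'_p)]
    = 6.5/2.08 × [0.052×log₁₀(123/112) + 0.27×log₁₀(150.88/123)]
    = 3.125 × [0.0021157 + 0.023956] = 0.08147 m

S_c ≈ 81.5 mm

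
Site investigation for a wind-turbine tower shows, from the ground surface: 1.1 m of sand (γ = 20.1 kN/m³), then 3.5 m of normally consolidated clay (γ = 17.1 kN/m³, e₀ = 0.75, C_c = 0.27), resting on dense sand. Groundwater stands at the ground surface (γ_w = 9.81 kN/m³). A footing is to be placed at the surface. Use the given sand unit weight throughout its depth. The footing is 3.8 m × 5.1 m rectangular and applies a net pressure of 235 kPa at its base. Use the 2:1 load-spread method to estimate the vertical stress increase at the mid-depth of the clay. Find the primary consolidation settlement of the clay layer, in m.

S_c ≈ 0.357 m

Mid-depth of clay below the ground surface: z = 1.1 + 3.5/2 = 2.85 m.
Total vertical stress at mid-clay: σ_v = 20.1×1.1 + 17.1×1.75 = 52.035 kPa.
Pore pressure: u = 9.81×(2.85 − 0) = 27.959 kPa.
Initial effective stress: σ'_0 = σ_v − u = 52.035 − 27.959 = 24.076 kPa.
Stress increase at mid-clay by the 2:1 spreading method:
Δσ = qBL/((B+z)(L+z)) = 235×3.8×5.1/((3.8+2.85)(5.1+2.85)) = 86.146 kPa
Final effective stress: σ'_f = σ'_0 + Δσ = 24.076 + 86.146 = 110.22 kPa.
Normally consolidated clay, so the full stress increment lies on the virgin compression line:
S_c = C_c·H/(1+e₀)·log₁₀(σ'_f/σ'_0) = 0.27×3.5/(1+0.75)×log₁₀(110.22/24.076)
    = 0.54 × 0.66068 = 0.3568 m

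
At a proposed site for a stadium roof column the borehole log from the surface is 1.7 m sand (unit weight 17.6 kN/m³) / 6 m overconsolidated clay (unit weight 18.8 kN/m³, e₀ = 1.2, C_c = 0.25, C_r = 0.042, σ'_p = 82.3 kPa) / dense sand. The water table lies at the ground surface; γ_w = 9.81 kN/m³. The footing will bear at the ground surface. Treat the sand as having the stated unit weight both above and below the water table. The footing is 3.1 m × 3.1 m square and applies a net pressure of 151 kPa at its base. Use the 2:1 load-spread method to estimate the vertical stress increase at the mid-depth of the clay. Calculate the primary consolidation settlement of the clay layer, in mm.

S_c ≈ 23.2 mm

Mid-depth of clay below the ground surface: z = 1.7 + 6/2 = 4.7 m.
Total vertical stress at mid-clay: σ_v = 17.6×1.7 + 18.8×3 = 86.32 kPa.
Pore pressure: u = 9.81×(4.7 − 0) = 46.107 kPa.
Initial effective stress: σ'_0 = σ_v − u = 86.32 − 46.107 = 40.213 kPa.
Stress increase at mid-clay by the 2:1 spreading method:
Δσ = qBL/((B+z)(L+z)) = 151×3.1×3.1/((3.1+4.7)(3.1+4.7)) = 23.851 kPa
Final effective stress: σ'_f = 40.213 + 23.851 = 64.064 kPa.
σ'_f = 64.064 ≤ σ'_p = 82.3 kPa, so the clay remains overconsolidated and only the recompression index applies:
S_c = C_r·H/(1+e₀)·log₁₀(σ'_f/σ'_0) = 0.042×6/2.2×log₁₀(64.064/40.213)
    = 0.11455 × 0.20225 = 0.02317 m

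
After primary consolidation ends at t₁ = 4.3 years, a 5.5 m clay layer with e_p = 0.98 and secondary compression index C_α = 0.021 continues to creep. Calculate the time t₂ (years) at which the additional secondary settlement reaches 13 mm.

t₂ ≈ 7.18 years

S_s = C_α·H/(1+e_p)·log₁₀(t₂/t₁) ⇒ log₁₀(t₂/t₁) = S_s·(1+e_p)/(C_α·H).
log₁₀(t₂/t₁) = 0.013 × (1+0.98) / (0.021×5.5) = 0.2229
t₂ = t₁ × 10^0.2229 = 4.3 × 1.671 = 7.183 years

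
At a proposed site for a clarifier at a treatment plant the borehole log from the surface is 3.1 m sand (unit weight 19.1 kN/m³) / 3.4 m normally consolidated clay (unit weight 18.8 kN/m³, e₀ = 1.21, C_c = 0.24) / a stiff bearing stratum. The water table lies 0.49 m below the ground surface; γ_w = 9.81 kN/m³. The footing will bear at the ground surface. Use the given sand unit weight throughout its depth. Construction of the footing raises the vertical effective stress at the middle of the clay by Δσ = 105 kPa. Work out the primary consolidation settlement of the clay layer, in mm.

Mid-depth of clay below the ground surface: z = 3.1 + 3.4/2 = 4.8 m.
Total vertical stress at mid-clay: σ_v = 19.1×3.1 + 18.8×1.7 = 91.17 kPa.
Pore pressure: u = 9.81×(4.8 − 0.49) = 42.281 kPa.
Initial effective stress: σ'_0 = σ_v − u = 91.17 − 42.281 = 48.889 kPa.
Final effective stress: σ'_f = σ'_0 + Δσ = 48.889 + 105 = 153.89 kPa.
Normally consolidated clay, so the full stress increment lies on the virgin compression line:
S_c = C_c·H/(1+e₀)·log₁₀(σ'_f/σ'_0) = 0.24×3.4/(1+1.21)×log₁₀(153.89/48.889)
    = 0.36923 × 0.498 = 0.1839 m

S_c ≈ 184 mm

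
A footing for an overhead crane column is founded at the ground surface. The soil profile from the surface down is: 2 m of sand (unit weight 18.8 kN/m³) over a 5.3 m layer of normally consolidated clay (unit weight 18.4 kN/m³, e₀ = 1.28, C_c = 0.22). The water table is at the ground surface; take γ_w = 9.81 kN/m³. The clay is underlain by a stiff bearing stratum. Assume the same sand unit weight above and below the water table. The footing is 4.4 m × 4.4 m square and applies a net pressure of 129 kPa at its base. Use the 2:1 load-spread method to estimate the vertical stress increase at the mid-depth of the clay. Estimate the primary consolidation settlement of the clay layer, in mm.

Mid-depth of clay below the ground surface: z = 2 + 5.3/2 = 4.65 m.
Total vertical stress at mid-clay: σ_v = 18.8×2 + 18.4×2.65 = 86.36 kPa.
Pore pressure: u = 9.81×(4.65 − 0) = 45.617 kPa.
Initial effective stress: σ'_0 = σ_v − u = 86.36 − 45.617 = 40.743 kPa.
Stress increase at mid-clay by the 2:1 spreading method:
Δσ = qBL/((B+z)(L+z)) = 129×4.4×4.4/((4.4+4.65)(4.4+4.65)) = 30.493 kPa
Final effective stress: σ'_f = σ'_0 + Δσ = 40.743 + 30.493 = 71.236 kPa.
Normally consolidated clay, so the full stress increment lies on the virgin compression line:
S_c = C_c·H/(1+e₀)·log₁₀(σ'_f/σ'_0) = 0.22×5.3/(1+1.28)×log₁₀(71.236/40.743)
    = 0.5114 × 0.24265 = 0.1241 m

S_c ≈ 124 mm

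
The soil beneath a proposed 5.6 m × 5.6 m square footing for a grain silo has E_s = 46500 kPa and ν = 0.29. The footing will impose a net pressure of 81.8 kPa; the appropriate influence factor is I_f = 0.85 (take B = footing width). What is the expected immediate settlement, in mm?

S_e ≈ 7.67 mm

Immediate (elastic) settlement: S_e = q·B·(1−ν²)/E_s · I_f.
S_e = 81.8 × 5.6 × (1 − 0.29²) / 46500 × 0.85
    = 81.8 × 5.6 × 0.9159 / 46500 × 0.85
    = 0.007669 m = 7.669 mm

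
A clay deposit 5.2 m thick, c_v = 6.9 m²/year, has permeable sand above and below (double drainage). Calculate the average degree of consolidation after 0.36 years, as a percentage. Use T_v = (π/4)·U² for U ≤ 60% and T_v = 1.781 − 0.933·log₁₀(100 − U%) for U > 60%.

Drainage path length: H_d = H/2 = 2.6 m (double drainage).
T_v = c_v·t/H_d² = 6.9×0.36/2.6² = 0.36746.
T_v = 0.36746 corresponds to the U > 60% branch:
U = 1 − 10^((1.781 − T_v)/0.933)/100 = 0.6726

U ≈ 67.3 %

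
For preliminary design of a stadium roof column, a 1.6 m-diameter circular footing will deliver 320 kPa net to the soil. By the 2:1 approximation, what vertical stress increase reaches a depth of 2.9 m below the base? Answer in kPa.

Δσ_z ≈ 40.5 kPa

By the 2:1 method the load spreads at 1 horizontal : 2 vertical, so at depth z the loaded area has grown by z in each plan dimension:
Δσ ≈ qD²/(D+z)² = 320×1.6²/(1.6+2.9)² = 40.454 kPa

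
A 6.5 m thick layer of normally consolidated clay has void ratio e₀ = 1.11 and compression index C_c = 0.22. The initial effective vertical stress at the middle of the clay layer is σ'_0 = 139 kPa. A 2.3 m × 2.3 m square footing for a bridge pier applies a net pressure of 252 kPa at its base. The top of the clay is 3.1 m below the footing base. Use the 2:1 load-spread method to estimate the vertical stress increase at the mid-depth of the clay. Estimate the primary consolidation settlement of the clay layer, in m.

Mid-depth of clay below the footing base: z = 3.1 + 6.5/2 = 6.35 m.
Stress increase at mid-clay by the 2:1 spreading method:
Δσ = qBL/((B+z)(L+z)) = 252×2.3×2.3/((2.3+6.35)(2.3+6.35)) = 17.817 kPa
Final effective stress: σ'_f = σ'_0 + Δσ = 139 + 17.817 = 156.82 kPa.
Normally consolidated clay, so the full stress increment lies on the virgin compression line:
S_c = C_c·H/(1+e₀)·log₁₀(σ'_f/σ'_0) = 0.22×6.5/(1+1.11)×log₁₀(156.82/139)
    = 0.67773 × 0.052387 = 0.0355 m

S_c ≈ 0.0355 m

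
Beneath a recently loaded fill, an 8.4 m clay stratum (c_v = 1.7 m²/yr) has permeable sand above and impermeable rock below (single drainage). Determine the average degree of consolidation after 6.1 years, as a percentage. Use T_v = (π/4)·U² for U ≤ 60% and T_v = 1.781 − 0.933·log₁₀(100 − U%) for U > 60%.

Drainage path length: H_d = H = 8.4 m (single drainage).
T_v = c_v·t/H_d² = 1.7×6.1/8.4² = 0.14697.
T_v = 0.14697 corresponds to the U ≤ 60% branch:
U = √(4T_v/π) = 0.4326

U ≈ 43.3 %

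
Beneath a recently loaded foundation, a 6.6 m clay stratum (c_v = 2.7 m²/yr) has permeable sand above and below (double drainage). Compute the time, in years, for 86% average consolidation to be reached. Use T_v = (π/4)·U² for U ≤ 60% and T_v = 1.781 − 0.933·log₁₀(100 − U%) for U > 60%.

t ≈ 2.87 years

Drainage path length: H_d = H/2 = 3.3 m (double drainage).
U > 60%: T_v = 1.781 − 0.933·log₁₀(100 − 86) = 0.71166.
t = T_v·H_d²/c_v = 0.71166×3.3²/2.7 = 2.87 years.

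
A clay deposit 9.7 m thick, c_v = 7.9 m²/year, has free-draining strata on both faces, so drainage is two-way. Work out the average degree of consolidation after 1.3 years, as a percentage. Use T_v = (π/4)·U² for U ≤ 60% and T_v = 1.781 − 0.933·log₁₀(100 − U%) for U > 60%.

Drainage path length: H_d = H/2 = 4.85 m (double drainage).
T_v = c_v·t/H_d² = 7.9×1.3/4.85² = 0.4366.
T_v = 0.4366 corresponds to the U > 60% branch:
U = 1 − 10^((1.781 − T_v)/0.933)/100 = 0.724

U ≈ 72.4 %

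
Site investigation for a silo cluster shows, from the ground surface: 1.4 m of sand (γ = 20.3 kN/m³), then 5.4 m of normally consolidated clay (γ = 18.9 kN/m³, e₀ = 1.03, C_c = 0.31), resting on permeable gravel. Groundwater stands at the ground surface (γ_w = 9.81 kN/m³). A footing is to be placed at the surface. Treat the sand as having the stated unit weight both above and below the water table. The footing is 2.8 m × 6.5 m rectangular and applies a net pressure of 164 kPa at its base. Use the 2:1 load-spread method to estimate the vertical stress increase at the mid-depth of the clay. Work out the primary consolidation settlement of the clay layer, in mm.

Mid-depth of clay below the ground surface: z = 1.4 + 5.4/2 = 4.1 m.
Total vertical stress at mid-clay: σ_v = 20.3×1.4 + 18.9×2.7 = 79.45 kPa.
Pore pressure: u = 9.81×(4.1 − 0) = 40.221 kPa.
Initial effective stress: σ'_0 = σ_v − u = 79.45 − 40.221 = 39.229 kPa.
Stress increase at mid-clay by the 2:1 spreading method:
Δσ = qBL/((B+z)(L+z)) = 164×2.8×6.5/((2.8+4.1)(6.5+4.1)) = 40.809 kPa
Final effective stress: σ'_f = σ'_0 + Δσ = 39.229 + 40.809 = 80.038 kPa.
Normally consolidated clay, so the full stress increment lies on the virgin compression line:
S_c = C_c·H/(1+e₀)·log₁₀(σ'_f/σ'_0) = 0.31×5.4/(1+1.03)×log₁₀(80.038/39.229)
    = 0.82463 × 0.30969 = 0.2554 m

S_c ≈ 255 mm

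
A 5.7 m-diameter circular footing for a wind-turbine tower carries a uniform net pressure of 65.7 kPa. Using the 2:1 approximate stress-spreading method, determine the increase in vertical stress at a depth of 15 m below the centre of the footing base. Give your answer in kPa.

Δσ_z ≈ 4.98 kPa

By the 2:1 method the load spreads at 1 horizontal : 2 vertical, so at depth z the loaded area has grown by z in each plan dimension:
Δσ ≈ qD²/(D+z)² = 65.7×5.7²/(5.7+15)² = 4.9817 kPa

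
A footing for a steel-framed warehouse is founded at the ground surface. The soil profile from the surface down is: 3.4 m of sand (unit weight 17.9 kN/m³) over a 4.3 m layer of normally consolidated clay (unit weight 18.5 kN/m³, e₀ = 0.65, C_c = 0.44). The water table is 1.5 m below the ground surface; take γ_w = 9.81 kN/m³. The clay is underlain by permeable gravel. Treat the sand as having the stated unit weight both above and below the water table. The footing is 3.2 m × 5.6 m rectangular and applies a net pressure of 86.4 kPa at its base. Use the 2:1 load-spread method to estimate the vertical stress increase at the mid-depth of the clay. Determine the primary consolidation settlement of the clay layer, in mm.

S_c ≈ 115 mm

Mid-depth of clay below the ground surface: z = 3.4 + 4.3/2 = 5.55 m.
Total vertical stress at mid-clay: σ_v = 17.9×3.4 + 18.5×2.15 = 100.63 kPa.
Pore pressure: u = 9.81×(5.55 − 1.5) = 39.73 kPa.
Initial effective stress: σ'_0 = σ_v − u = 100.63 − 39.73 = 60.9 kPa.
Stress increase at mid-clay by the 2:1 spreading method:
Δσ = qBL/((B+z)(L+z)) = 86.4×3.2×5.6/((3.2+5.55)(5.6+5.55)) = 15.87 kPa
Final effective stress: σ'_f = σ'_0 + Δσ = 60.9 + 15.87 = 76.77 kPa.
Normally consolidated clay, so the full stress increment lies on the virgin compression line:
S_c = C_c·H/(1+e₀)·log₁₀(σ'_f/σ'_0) = 0.44×4.3/(1+0.65)×log₁₀(76.77/60.9)
    = 1.1467 × 0.10057 = 0.1153 m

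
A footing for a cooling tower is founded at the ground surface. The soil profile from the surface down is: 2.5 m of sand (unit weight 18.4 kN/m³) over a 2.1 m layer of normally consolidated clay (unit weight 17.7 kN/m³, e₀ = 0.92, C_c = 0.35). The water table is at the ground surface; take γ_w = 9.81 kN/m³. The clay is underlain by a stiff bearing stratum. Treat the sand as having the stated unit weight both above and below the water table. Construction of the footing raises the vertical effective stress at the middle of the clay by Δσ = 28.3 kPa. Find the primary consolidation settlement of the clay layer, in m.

S_c ≈ 0.111 m

Mid-depth of clay below the ground surface: z = 2.5 + 2.1/2 = 3.55 m.
Total vertical stress at mid-clay: σ_v = 18.4×2.5 + 17.7×1.05 = 64.585 kPa.
Pore pressure: u = 9.81×(3.55 − 0) = 34.825 kPa.
Initial effective stress: σ'_0 = σ_v − u = 64.585 − 34.825 = 29.76 kPa.
Final effective stress: σ'_f = σ'_0 + Δσ = 29.76 + 28.3 = 58.06 kPa.
Normally consolidated clay, so the full stress increment lies on the virgin compression line:
S_c = C_c·H/(1+e₀)·log₁₀(σ'_f/σ'_0) = 0.35×2.1/(1+0.92)×log₁₀(58.06/29.76)
    = 0.38281 × 0.29024 = 0.1111 m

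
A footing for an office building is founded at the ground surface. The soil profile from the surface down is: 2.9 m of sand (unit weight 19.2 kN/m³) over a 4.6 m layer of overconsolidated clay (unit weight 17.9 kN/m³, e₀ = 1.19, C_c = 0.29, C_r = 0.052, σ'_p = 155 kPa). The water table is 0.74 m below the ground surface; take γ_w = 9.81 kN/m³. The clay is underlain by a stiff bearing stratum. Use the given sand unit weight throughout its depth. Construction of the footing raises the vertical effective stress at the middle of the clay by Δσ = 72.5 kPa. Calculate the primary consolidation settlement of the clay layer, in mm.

S_c ≈ 40.8 mm

Mid-depth of clay below the ground surface: z = 2.9 + 4.6/2 = 5.2 m.
Total vertical stress at mid-clay: σ_v = 19.2×2.9 + 17.9×2.3 = 96.85 kPa.
Pore pressure: u = 9.81×(5.2 − 0.74) = 43.753 kPa.
Initial effective stress: σ'_0 = σ_v − u = 96.85 − 43.753 = 53.097 kPa.
Final effective stress: σ'_f = 53.097 + 72.5 = 125.6 kPa.
σ'_f = 125.6 ≤ σ'_p = 155 kPa, so the clay remains overconsolidated and only the recompression index applies:
S_c = C_r·H/(1+e₀)·log₁₀(σ'_f/σ'_0) = 0.052×4.6/2.19×log₁₀(125.6/53.097)
    = 0.10923 × 0.37392 = 0.04084 m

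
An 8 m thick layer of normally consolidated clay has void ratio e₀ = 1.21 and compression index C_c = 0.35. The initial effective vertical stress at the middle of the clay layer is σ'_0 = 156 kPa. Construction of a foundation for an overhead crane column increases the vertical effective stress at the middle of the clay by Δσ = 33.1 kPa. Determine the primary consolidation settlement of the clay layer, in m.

S_c ≈ 0.106 m

Final effective stress: σ'_f = σ'_0 + Δσ = 156 + 33.1 = 189.1 kPa.
Normally consolidated clay, so the full stress increment lies on the virgin compression line:
S_c = C_c·H/(1+e₀)·log₁₀(σ'_f/σ'_0) = 0.35×8/(1+1.21)×log₁₀(189.1/156)
    = 1.267 × 0.083567 = 0.1059 m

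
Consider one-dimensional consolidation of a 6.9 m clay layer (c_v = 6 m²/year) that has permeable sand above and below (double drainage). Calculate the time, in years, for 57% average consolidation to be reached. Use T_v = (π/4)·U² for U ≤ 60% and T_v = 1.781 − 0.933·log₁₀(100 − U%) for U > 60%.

Drainage path length: H_d = H/2 = 3.45 m (double drainage).
U ≤ 60%: T_v = (π/4)·U² = (π/4)×0.57² = 0.25518.
t = T_v·H_d²/c_v = 0.25518×3.45²/6 = 0.5062 years.

t ≈ 0.506 years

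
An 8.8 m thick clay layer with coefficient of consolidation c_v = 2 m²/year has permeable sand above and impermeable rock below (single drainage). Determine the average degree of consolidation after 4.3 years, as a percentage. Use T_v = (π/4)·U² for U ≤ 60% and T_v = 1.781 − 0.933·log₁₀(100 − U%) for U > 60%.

U ≈ 37.6 %

Drainage path length: H_d = H = 8.8 m (single drainage).
T_v = c_v·t/H_d² = 2×4.3/8.8² = 0.11105.
T_v = 0.11105 corresponds to the U ≤ 60% branch:
U = √(4T_v/π) = 0.376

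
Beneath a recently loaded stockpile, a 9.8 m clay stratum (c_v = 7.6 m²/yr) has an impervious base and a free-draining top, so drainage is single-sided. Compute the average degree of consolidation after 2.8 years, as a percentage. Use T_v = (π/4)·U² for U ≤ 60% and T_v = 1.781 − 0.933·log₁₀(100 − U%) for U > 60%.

Drainage path length: H_d = H = 9.8 m (single drainage).
T_v = c_v·t/H_d² = 7.6×2.8/9.8² = 0.22157.
T_v = 0.22157 corresponds to the U ≤ 60% branch:
U = √(4T_v/π) = 0.5311

U ≈ 53.1 %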